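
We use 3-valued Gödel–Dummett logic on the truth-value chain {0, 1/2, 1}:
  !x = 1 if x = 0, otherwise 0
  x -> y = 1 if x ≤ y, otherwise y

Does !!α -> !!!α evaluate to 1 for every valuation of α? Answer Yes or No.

No

Counterexample: take α = 1/2.
!α = !1/2 = 0
!!α = !0 = 1
!α = !1/2 = 0
!!α = !0 = 1
!!!α = !1 = 0
!!α -> !!!α = 1 -> 0 = 0
This gives 0 ≠ 1.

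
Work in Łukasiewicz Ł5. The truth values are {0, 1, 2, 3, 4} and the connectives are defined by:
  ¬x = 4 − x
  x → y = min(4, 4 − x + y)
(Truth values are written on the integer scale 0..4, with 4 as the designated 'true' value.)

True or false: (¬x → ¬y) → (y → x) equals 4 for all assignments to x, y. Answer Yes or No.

At x = 0, y = 1, for instance:
¬x = ¬0 = 4
¬y = ¬1 = 3
¬x → ¬y = 4 → 3 = 3
y → x = 1 → 0 = 3
(¬x → ¬y) → (y → x) = 3 → 3 = 4
and checking the remaining 24 assignments likewise gives ≥ 4 in every case.

Yes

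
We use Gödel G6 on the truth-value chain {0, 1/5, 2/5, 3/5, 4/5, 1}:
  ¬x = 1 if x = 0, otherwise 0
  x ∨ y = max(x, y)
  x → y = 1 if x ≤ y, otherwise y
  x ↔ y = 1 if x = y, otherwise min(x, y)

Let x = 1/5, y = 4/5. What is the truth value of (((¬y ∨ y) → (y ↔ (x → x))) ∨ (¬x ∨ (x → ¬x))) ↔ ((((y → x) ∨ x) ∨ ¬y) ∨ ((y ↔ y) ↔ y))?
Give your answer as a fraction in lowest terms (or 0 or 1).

¬y = ¬4/5 = 0
¬y ∨ y = 0 ∨ 4/5 = 4/5
x → x = 1/5 → 1/5 = 1
y ↔ (x → x) = 4/5 ↔ 1 = 4/5
(¬y ∨ y) → (y ↔ (x → x)) = 4/5 → 4/5 = 1
¬x = ¬1/5 = 0
¬x = ¬1/5 = 0
x → ¬x = 1/5 → 0 = 0
¬x ∨ (x → ¬x) = 0 ∨ 0 = 0
((¬y ∨ y) → (y ↔ (x → x))) ∨ (¬x ∨ (x → ¬x)) = 1 ∨ 0 = 1
y → x = 4/5 → 1/5 = 1/5
(y → x) ∨ x = 1/5 ∨ 1/5 = 1/5
¬y = ¬4/5 = 0
((y → x) ∨ x) ∨ ¬y = 1/5 ∨ 0 = 1/5
y ↔ y = 4/5 ↔ 4/5 = 1
(y ↔ y) ↔ y = 1 ↔ 4/5 = 4/5
(((y → x) ∨ x) ∨ ¬y) ∨ ((y ↔ y) ↔ y) = 1/5 ∨ 4/5 = 4/5
(((¬y ∨ y) → (y ↔ (x → x))) ∨ (¬x ∨ (x → ¬x))) ↔ ((((y → x) ∨ x) ∨ ¬y) ∨ ((y ↔ y) ↔ y)) = 1 ↔ 4/5 = 4/5

4/5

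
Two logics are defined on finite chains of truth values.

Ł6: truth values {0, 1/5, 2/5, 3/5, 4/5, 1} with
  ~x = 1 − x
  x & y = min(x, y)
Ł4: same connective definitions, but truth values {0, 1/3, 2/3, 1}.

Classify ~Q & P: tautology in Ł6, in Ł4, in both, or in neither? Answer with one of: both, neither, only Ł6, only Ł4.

In Ł6: at P = 0, Q = 0 the value is 0 — not a tautology.
In Ł4: at P = 0, Q = 0 the value is 0 — not a tautology.

neither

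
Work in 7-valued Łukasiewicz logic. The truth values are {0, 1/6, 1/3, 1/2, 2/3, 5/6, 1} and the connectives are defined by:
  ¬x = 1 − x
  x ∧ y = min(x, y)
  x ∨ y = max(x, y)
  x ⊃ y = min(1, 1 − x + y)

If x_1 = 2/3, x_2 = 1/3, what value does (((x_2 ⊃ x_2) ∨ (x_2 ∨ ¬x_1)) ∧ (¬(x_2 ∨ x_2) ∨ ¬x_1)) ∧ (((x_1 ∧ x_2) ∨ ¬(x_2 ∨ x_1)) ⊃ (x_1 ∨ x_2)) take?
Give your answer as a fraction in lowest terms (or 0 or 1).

2/3

x_2 ⊃ x_2 = 1/3 ⊃ 1/3 = 1
¬x_1 = ¬2/3 = 1/3
x_2 ∨ ¬x_1 = 1/3 ∨ 1/3 = 1/3
(x_2 ⊃ x_2) ∨ (x_2 ∨ ¬x_1) = 1 ∨ 1/3 = 1
x_2 ∨ x_2 = 1/3 ∨ 1/3 = 1/3
¬(x_2 ∨ x_2) = ¬1/3 = 2/3
¬x_1 = ¬2/3 = 1/3
¬(x_2 ∨ x_2) ∨ ¬x_1 = 2/3 ∨ 1/3 = 2/3
((x_2 ⊃ x_2) ∨ (x_2 ∨ ¬x_1)) ∧ (¬(x_2 ∨ x_2) ∨ ¬x_1) = 1 ∧ 2/3 = 2/3
x_1 ∧ x_2 = 2/3 ∧ 1/3 = 1/3
x_2 ∨ x_1 = 1/3 ∨ 2/3 = 2/3
¬(x_2 ∨ x_1) = ¬2/3 = 1/3
(x_1 ∧ x_2) ∨ ¬(x_2 ∨ x_1) = 1/3 ∨ 1/3 = 1/3
x_1 ∨ x_2 = 2/3 ∨ 1/3 = 2/3
((x_1 ∧ x_2) ∨ ¬(x_2 ∨ x_1)) ⊃ (x_1 ∨ x_2) = 1/3 ⊃ 2/3 = 1
(((x_2 ⊃ x_2) ∨ (x_2 ∨ ¬x_1)) ∧ (¬(x_2 ∨ x_2) ∨ ¬x_1)) ∧ (((x_1 ∧ x_2) ∨ ¬(x_2 ∨ x_1)) ⊃ (x_1 ∨ x_2)) = 2/3 ∧ 1 = 2/3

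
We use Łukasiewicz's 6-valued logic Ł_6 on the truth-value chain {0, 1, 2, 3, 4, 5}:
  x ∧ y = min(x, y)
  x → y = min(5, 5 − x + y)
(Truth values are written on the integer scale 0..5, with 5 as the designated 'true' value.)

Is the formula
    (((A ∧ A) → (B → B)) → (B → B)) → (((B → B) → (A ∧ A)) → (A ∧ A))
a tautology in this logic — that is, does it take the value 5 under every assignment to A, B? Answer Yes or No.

At A = 1, B = 3, for instance:
A ∧ A = 1 ∧ 1 = 1
B → B = 3 → 3 = 5
(A ∧ A) → (B → B) = 1 → 5 = 5
((A ∧ A) → (B → B)) → (B → B) = 5 → 5 = 5
(B → B) → (A ∧ A) = 5 → 1 = 1
((B → B) → (A ∧ A)) → (A ∧ A) = 1 → 1 = 5
(((A ∧ A) → (B → B)) → (B → B)) → (((B → B) → (A ∧ A)) → (A ∧ A)) = 5 → 5 = 5
and checking the remaining 35 assignments likewise gives ≥ 5 in every case.

Yes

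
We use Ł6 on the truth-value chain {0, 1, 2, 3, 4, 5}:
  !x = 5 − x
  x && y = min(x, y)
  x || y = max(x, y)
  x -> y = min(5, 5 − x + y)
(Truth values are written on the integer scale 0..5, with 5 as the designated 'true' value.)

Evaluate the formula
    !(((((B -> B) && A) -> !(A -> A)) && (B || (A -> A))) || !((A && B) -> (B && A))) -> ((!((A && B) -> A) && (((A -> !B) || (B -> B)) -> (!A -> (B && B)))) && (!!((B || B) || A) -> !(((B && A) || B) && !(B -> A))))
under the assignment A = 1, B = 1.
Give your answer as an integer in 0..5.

4

B -> B = 1 -> 1 = 5
(B -> B) && A = 5 && 1 = 1
A -> A = 1 -> 1 = 5
!(A -> A) = !5 = 0
((B -> B) && A) -> !(A -> A) = 1 -> 0 = 4
A -> A = 1 -> 1 = 5
B || (A -> A) = 1 || 5 = 5
(((B -> B) && A) -> !(A -> A)) && (B || (A -> A)) = 4 && 5 = 4
A && B = 1 && 1 = 1
B && A = 1 && 1 = 1
(A && B) -> (B && A) = 1 -> 1 = 5
!((A && B) -> (B && A)) = !5 = 0
((((B -> B) && A) -> !(A -> A)) && (B || (A -> A))) || !((A && B) -> (B && A)) = 4 || 0 = 4
!(((((B -> B) && A) -> !(A -> A)) && (B || (A -> A))) || !((A && B) -> (B && A))) = !4 = 1
A && B = 1 && 1 = 1
(A && B) -> A = 1 -> 1 = 5
!((A && B) -> A) = !5 = 0
!B = !1 = 4
A -> !B = 1 -> 4 = 5
B -> B = 1 -> 1 = 5
(A -> !B) || (B -> B) = 5 || 5 = 5
!A = !1 = 4
B && B = 1 && 1 = 1
!A -> (B && B) = 4 -> 1 = 2
((A -> !B) || (B -> B)) -> (!A -> (B && B)) = 5 -> 2 = 2
!((A && B) -> A) && (((A -> !B) || (B -> B)) -> (!A -> (B && B))) = 0 && 2 = 0
B || B = 1 || 1 = 1
(B || B) || A = 1 || 1 = 1
!((B || B) || A) = !1 = 4
!!((B || B) || A) = !4 = 1
B && A = 1 && 1 = 1
(B && A) || B = 1 || 1 = 1
B -> A = 1 -> 1 = 5
!(B -> A) = !5 = 0
((B && A) || B) && !(B -> A) = 1 && 0 = 0
!(((B && A) || B) && !(B -> A)) = !0 = 5
!!((B || B) || A) -> !(((B && A) || B) && !(B -> A)) = 1 -> 5 = 5
(!((A && B) -> A) && (((A -> !B) || (B -> B)) -> (!A -> (B && B)))) && (!!((B || B) || A) -> !(((B && A) || B) && !(B -> A))) = 0 && 5 = 0
!(((((B -> B) && A) -> !(A -> A)) && (B || (A -> A))) || !((A && B) -> (B && A))) -> ((!((A && B) -> A) && (((A -> !B) || (B -> B)) -> (!A -> (B && B)))) && (!!((B || B) || A) -> !(((B && A) || B) && !(B -> A)))) = 1 -> 0 = 4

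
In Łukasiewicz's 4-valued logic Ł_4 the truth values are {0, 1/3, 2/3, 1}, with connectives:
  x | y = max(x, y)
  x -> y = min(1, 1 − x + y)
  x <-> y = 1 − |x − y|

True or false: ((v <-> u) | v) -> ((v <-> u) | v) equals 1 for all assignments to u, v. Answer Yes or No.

u = 0, v = 0 ↦ 1
u = 0, v = 1/3 ↦ 1
u = 0, v = 2/3 ↦ 1
u = 0, v = 1 ↦ 1
u = 1/3, v = 0 ↦ 1
u = 1/3, v = 1/3 ↦ 1
u = 1/3, v = 2/3 ↦ 1
u = 1/3, v = 1 ↦ 1
u = 2/3, v = 0 ↦ 1
u = 2/3, v = 1/3 ↦ 1
u = 2/3, v = 2/3 ↦ 1
u = 2/3, v = 1 ↦ 1
u = 1, v = 0 ↦ 1
u = 1, v = 1/3 ↦ 1
u = 1, v = 2/3 ↦ 1
u = 1, v = 1 ↦ 1
Every assignment gives a value ≥ 1.

Yes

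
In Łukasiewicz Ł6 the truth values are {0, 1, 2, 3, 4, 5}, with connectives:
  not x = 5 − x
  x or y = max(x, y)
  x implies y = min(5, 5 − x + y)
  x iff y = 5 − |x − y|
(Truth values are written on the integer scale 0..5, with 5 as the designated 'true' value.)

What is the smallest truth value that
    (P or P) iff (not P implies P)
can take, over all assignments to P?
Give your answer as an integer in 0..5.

3

Take P = 2:
P or P = 2 or 2 = 2
not P = not 2 = 3
not P implies P = 3 implies 2 = 4
(P or P) iff (not P implies P) = 2 iff 4 = 3
No assignment yields a value below 3, so this is the minimum.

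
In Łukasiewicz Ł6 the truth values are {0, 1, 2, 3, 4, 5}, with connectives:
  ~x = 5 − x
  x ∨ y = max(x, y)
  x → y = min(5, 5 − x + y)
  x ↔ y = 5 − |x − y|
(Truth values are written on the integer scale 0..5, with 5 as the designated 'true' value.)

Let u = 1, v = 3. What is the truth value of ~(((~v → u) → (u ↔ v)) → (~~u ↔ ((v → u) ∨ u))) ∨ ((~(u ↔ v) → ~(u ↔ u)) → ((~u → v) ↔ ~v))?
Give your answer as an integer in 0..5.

5

~v = ~3 = 2
~v → u = 2 → 1 = 4
u ↔ v = 1 ↔ 3 = 3
(~v → u) → (u ↔ v) = 4 → 3 = 4
~u = ~1 = 4
~~u = ~4 = 1
v → u = 3 → 1 = 3
(v → u) ∨ u = 3 ∨ 1 = 3
~~u ↔ ((v → u) ∨ u) = 1 ↔ 3 = 3
((~v → u) → (u ↔ v)) → (~~u ↔ ((v → u) ∨ u)) = 4 → 3 = 4
~(((~v → u) → (u ↔ v)) → (~~u ↔ ((v → u) ∨ u))) = ~4 = 1
u ↔ v = 1 ↔ 3 = 3
~(u ↔ v) = ~3 = 2
u ↔ u = 1 ↔ 1 = 5
~(u ↔ u) = ~5 = 0
~(u ↔ v) → ~(u ↔ u) = 2 → 0 = 3
~u = ~1 = 4
~u → v = 4 → 3 = 4
~v = ~3 = 2
(~u → v) ↔ ~v = 4 ↔ 2 = 3
(~(u ↔ v) → ~(u ↔ u)) → ((~u → v) ↔ ~v) = 3 → 3 = 5
~(((~v → u) → (u ↔ v)) → (~~u ↔ ((v → u) ∨ u))) ∨ ((~(u ↔ v) → ~(u ↔ u)) → ((~u → v) ↔ ~v)) = 1 ∨ 5 = 5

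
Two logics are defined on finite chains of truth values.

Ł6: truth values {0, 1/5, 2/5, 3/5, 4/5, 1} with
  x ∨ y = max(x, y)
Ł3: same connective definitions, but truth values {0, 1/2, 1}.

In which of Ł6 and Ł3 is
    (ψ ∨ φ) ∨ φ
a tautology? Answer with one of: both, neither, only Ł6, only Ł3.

neither

In Ł6: at φ = 0, ψ = 0 the value is 0 — not a tautology.
In Ł3: at φ = 0, ψ = 0 the value is 0 — not a tautology.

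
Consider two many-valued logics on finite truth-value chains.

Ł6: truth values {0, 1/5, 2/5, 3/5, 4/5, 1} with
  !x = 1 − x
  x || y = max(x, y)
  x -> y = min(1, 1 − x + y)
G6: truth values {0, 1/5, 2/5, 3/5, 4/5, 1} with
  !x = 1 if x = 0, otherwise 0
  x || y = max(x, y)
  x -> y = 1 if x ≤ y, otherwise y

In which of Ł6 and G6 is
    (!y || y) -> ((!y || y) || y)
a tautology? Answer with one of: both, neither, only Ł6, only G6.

both

In Ł6: every assignment gives 1 — tautology.
In G6: every assignment gives 1 — tautology.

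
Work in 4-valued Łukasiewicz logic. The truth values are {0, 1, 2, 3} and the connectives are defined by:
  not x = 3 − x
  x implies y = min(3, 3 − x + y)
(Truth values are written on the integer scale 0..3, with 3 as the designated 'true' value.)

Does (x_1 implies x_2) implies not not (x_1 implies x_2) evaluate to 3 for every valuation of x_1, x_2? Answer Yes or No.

x_1 = 0, x_2 = 0 ↦ 3
x_1 = 0, x_2 = 1 ↦ 3
x_1 = 0, x_2 = 2 ↦ 3
x_1 = 0, x_2 = 3 ↦ 3
x_1 = 1, x_2 = 0 ↦ 3
x_1 = 1, x_2 = 1 ↦ 3
x_1 = 1, x_2 = 2 ↦ 3
x_1 = 1, x_2 = 3 ↦ 3
x_1 = 2, x_2 = 0 ↦ 3
x_1 = 2, x_2 = 1 ↦ 3
x_1 = 2, x_2 = 2 ↦ 3
x_1 = 2, x_2 = 3 ↦ 3
x_1 = 3, x_2 = 0 ↦ 3
x_1 = 3, x_2 = 1 ↦ 3
x_1 = 3, x_2 = 2 ↦ 3
x_1 = 3, x_2 = 3 ↦ 3
Every assignment gives a value ≥ 3.

Yes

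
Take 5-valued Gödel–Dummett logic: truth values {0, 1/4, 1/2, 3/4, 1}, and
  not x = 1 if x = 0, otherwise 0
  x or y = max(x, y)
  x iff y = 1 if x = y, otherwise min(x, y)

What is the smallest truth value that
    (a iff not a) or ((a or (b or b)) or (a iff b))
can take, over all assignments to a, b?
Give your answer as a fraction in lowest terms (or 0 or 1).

1/4

Take a = 0, b = 1/4:
not a = not 0 = 1
a iff not a = 0 iff 1 = 0
b or b = 1/4 or 1/4 = 1/4
a or (b or b) = 0 or 1/4 = 1/4
a iff b = 0 iff 1/4 = 0
(a or (b or b)) or (a iff b) = 1/4 or 0 = 1/4
(a iff not a) or ((a or (b or b)) or (a iff b)) = 0 or 1/4 = 1/4
No assignment yields a value below 1/4, so this is the minimum.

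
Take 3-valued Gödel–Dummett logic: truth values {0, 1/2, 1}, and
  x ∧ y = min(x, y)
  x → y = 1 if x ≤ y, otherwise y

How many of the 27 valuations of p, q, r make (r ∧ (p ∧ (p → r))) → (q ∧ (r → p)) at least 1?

value 1: 22 assignments (counts)
value 1/2: 1 assignment
value 0: 4 assignments
So 22 of the 27 assignments meet the threshold.

22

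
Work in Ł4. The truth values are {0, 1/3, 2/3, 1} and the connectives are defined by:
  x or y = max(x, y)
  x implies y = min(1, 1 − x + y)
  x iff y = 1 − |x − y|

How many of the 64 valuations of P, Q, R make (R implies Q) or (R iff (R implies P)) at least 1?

45

value 1: 45 assignments (counts)
value 2/3: 15 assignments
value 1/3: 3 assignments
value 0: 1 assignment
So 45 of the 64 assignments meet the threshold.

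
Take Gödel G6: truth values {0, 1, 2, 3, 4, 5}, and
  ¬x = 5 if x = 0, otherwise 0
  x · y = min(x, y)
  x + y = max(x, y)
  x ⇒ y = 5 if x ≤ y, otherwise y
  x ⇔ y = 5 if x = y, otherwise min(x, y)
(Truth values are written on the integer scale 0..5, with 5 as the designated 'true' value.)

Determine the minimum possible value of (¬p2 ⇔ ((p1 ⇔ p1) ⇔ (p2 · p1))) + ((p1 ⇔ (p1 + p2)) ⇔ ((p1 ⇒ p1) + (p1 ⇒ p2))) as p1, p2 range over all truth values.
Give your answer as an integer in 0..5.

1

Take p1 = 1, p2 = 2:
¬p2 = ¬2 = 0
p1 ⇔ p1 = 1 ⇔ 1 = 5
p2 · p1 = 2 · 1 = 1
(p1 ⇔ p1) ⇔ (p2 · p1) = 5 ⇔ 1 = 1
¬p2 ⇔ ((p1 ⇔ p1) ⇔ (p2 · p1)) = 0 ⇔ 1 = 0
p1 + p2 = 1 + 2 = 2
p1 ⇔ (p1 + p2) = 1 ⇔ 2 = 1
p1 ⇒ p1 = 1 ⇒ 1 = 5
p1 ⇒ p2 = 1 ⇒ 2 = 5
(p1 ⇒ p1) + (p1 ⇒ p2) = 5 + 5 = 5
(p1 ⇔ (p1 + p2)) ⇔ ((p1 ⇒ p1) + (p1 ⇒ p2)) = 1 ⇔ 5 = 1
(¬p2 ⇔ ((p1 ⇔ p1) ⇔ (p2 · p1))) + ((p1 ⇔ (p1 + p2)) ⇔ ((p1 ⇒ p1) + (p1 ⇒ p2))) = 0 + 1 = 1
No assignment yields a value below 1, so this is the minimum.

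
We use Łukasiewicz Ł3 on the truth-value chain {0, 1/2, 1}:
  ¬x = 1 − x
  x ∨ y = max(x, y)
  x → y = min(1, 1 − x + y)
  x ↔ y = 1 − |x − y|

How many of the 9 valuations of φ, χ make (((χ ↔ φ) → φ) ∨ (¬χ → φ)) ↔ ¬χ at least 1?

φ = 0, χ = 0 ↦ 0  <
φ = 0, χ = 1/2 ↦ 1  ≥
φ = 0, χ = 1 ↦ 0  <
φ = 1/2, χ = 0 ↦ 1  ≥
φ = 1/2, χ = 1/2 ↦ 1/2  <
φ = 1/2, χ = 1 ↦ 0  <
φ = 1, χ = 0 ↦ 1  ≥
φ = 1, χ = 1/2 ↦ 1/2  <
φ = 1, χ = 1 ↦ 0  <
So 3 of the 9 assignments meet the threshold.

3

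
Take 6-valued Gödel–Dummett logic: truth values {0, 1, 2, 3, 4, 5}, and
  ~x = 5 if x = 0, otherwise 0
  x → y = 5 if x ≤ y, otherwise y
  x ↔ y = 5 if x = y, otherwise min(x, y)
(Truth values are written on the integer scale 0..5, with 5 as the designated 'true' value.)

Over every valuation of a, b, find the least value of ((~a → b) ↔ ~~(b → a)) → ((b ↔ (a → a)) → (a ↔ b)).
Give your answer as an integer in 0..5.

Take a = 1, b = 2:
~a = ~1 = 0
~a → b = 0 → 2 = 5
b → a = 2 → 1 = 1
~(b → a) = ~1 = 0
~~(b → a) = ~0 = 5
(~a → b) ↔ ~~(b → a) = 5 ↔ 5 = 5
a → a = 1 → 1 = 5
b ↔ (a → a) = 2 ↔ 5 = 2
a ↔ b = 1 ↔ 2 = 1
(b ↔ (a → a)) → (a ↔ b) = 2 → 1 = 1
((~a → b) ↔ ~~(b → a)) → ((b ↔ (a → a)) → (a ↔ b)) = 5 → 1 = 1
No assignment yields a value below 1, so this is the minimum.

1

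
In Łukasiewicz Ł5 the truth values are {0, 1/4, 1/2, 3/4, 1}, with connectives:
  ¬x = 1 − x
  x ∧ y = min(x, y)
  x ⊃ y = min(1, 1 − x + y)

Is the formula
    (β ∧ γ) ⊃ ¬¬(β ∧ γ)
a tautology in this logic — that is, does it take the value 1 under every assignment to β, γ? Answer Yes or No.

Yes

At β = 3/4, γ = 1, for instance:
β ∧ γ = 3/4 ∧ 1 = 3/4
¬(β ∧ γ) = ¬3/4 = 1/4
¬¬(β ∧ γ) = ¬1/4 = 3/4
(β ∧ γ) ⊃ ¬¬(β ∧ γ) = 3/4 ⊃ 3/4 = 1
and checking the remaining 24 assignments likewise gives ≥ 1 in every case.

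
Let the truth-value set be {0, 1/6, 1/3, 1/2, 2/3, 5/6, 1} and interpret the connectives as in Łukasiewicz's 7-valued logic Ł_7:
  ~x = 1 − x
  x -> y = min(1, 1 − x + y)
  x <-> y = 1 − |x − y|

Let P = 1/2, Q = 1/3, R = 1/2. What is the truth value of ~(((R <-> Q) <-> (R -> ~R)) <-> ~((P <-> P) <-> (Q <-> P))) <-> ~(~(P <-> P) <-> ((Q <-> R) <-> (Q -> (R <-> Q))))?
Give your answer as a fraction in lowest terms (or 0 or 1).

R <-> Q = 1/2 <-> 1/3 = 5/6
~R = ~1/2 = 1/2
R -> ~R = 1/2 -> 1/2 = 1
(R <-> Q) <-> (R -> ~R) = 5/6 <-> 1 = 5/6
P <-> P = 1/2 <-> 1/2 = 1
Q <-> P = 1/3 <-> 1/2 = 5/6
(P <-> P) <-> (Q <-> P) = 1 <-> 5/6 = 5/6
~((P <-> P) <-> (Q <-> P)) = ~5/6 = 1/6
((R <-> Q) <-> (R -> ~R)) <-> ~((P <-> P) <-> (Q <-> P)) = 5/6 <-> 1/6 = 1/3
~(((R <-> Q) <-> (R -> ~R)) <-> ~((P <-> P) <-> (Q <-> P))) = ~1/3 = 2/3
P <-> P = 1/2 <-> 1/2 = 1
~(P <-> P) = ~1 = 0
Q <-> R = 1/3 <-> 1/2 = 5/6
R <-> Q = 1/2 <-> 1/3 = 5/6
Q -> (R <-> Q) = 1/3 -> 5/6 = 1
(Q <-> R) <-> (Q -> (R <-> Q)) = 5/6 <-> 1 = 5/6
~(P <-> P) <-> ((Q <-> R) <-> (Q -> (R <-> Q))) = 0 <-> 5/6 = 1/6
~(~(P <-> P) <-> ((Q <-> R) <-> (Q -> (R <-> Q)))) = ~1/6 = 5/6
~(((R <-> Q) <-> (R -> ~R)) <-> ~((P <-> P) <-> (Q <-> P))) <-> ~(~(P <-> P) <-> ((Q <-> R) <-> (Q -> (R <-> Q)))) = 2/3 <-> 5/6 = 5/6

5/6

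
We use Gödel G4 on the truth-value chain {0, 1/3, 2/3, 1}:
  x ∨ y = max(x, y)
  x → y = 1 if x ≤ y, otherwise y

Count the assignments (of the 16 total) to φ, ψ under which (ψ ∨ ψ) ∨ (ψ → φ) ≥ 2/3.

φ = 0, ψ = 0 ↦ 1  ≥
φ = 0, ψ = 1/3 ↦ 1/3  <
φ = 0, ψ = 2/3 ↦ 2/3  ≥
φ = 0, ψ = 1 ↦ 1  ≥
φ = 1/3, ψ = 0 ↦ 1  ≥
φ = 1/3, ψ = 1/3 ↦ 1  ≥
φ = 1/3, ψ = 2/3 ↦ 2/3  ≥
φ = 1/3, ψ = 1 ↦ 1  ≥
φ = 2/3, ψ = 0 ↦ 1  ≥
φ = 2/3, ψ = 1/3 ↦ 1  ≥
φ = 2/3, ψ = 2/3 ↦ 1  ≥
φ = 2/3, ψ = 1 ↦ 1  ≥
φ = 1, ψ = 0 ↦ 1  ≥
φ = 1, ψ = 1/3 ↦ 1  ≥
φ = 1, ψ = 2/3 ↦ 1  ≥
φ = 1, ψ = 1 ↦ 1  ≥
So 15 of the 16 assignments meet the threshold.

15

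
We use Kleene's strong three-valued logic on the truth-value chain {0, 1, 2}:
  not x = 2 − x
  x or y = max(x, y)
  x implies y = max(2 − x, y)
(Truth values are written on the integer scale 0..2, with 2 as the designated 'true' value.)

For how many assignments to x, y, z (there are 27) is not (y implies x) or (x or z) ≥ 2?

value 2: 17 assignments (counts)
value 1: 9 assignments
value 0: 1 assignment
So 17 of the 27 assignments meet the threshold.

17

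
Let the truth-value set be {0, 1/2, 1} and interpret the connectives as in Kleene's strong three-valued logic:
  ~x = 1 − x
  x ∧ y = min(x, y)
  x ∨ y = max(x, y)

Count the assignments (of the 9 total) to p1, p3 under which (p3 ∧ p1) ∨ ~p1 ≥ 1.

4

p1 = 0, p3 = 0 ↦ 1  ≥
p1 = 0, p3 = 1/2 ↦ 1  ≥
p1 = 0, p3 = 1 ↦ 1  ≥
p1 = 1/2, p3 = 0 ↦ 1/2  <
p1 = 1/2, p3 = 1/2 ↦ 1/2  <
p1 = 1/2, p3 = 1 ↦ 1/2  <
p1 = 1, p3 = 0 ↦ 0  <
p1 = 1, p3 = 1/2 ↦ 1/2  <
p1 = 1, p3 = 1 ↦ 1  ≥
So 4 of the 9 assignments meet the threshold.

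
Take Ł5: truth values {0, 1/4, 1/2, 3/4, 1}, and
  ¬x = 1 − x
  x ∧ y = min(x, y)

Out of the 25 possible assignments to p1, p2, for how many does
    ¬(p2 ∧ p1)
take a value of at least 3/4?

value 1: 9 assignments (counts)
value 3/4: 7 assignments (counts)
value 1/2: 5 assignments
value 1/4: 3 assignments
value 0: 1 assignment
So 16 of the 25 assignments meet the threshold.

16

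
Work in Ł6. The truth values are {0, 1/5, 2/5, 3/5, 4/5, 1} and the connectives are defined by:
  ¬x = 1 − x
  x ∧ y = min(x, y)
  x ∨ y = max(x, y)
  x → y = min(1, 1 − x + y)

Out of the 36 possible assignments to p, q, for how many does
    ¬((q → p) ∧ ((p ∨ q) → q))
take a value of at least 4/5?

6

value 1: 2 assignments (counts)
value 4/5: 4 assignments (counts)
value 3/5: 6 assignments
value 2/5: 8 assignments
value 1/5: 10 assignments
value 0: 6 assignments
So 6 of the 36 assignments meet the threshold.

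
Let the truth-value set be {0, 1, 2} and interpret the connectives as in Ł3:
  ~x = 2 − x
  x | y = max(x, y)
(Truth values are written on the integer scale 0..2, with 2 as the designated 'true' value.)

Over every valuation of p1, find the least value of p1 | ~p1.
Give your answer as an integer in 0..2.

Take p1 = 1:
~p1 = ~1 = 1
p1 | ~p1 = 1 | 1 = 1
No assignment yields a value below 1, so this is the minimum.

1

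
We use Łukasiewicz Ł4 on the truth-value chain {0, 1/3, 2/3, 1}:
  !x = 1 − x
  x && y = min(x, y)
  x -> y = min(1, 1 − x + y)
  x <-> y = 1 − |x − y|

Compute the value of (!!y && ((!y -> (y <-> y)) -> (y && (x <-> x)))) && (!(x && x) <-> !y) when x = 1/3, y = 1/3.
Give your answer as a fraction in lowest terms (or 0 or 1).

1/3

!y = !1/3 = 2/3
!!y = !2/3 = 1/3
!y = !1/3 = 2/3
y <-> y = 1/3 <-> 1/3 = 1
!y -> (y <-> y) = 2/3 -> 1 = 1
x <-> x = 1/3 <-> 1/3 = 1
y && (x <-> x) = 1/3 && 1 = 1/3
(!y -> (y <-> y)) -> (y && (x <-> x)) = 1 -> 1/3 = 1/3
!!y && ((!y -> (y <-> y)) -> (y && (x <-> x))) = 1/3 && 1/3 = 1/3
x && x = 1/3 && 1/3 = 1/3
!(x && x) = !1/3 = 2/3
!y = !1/3 = 2/3
!(x && x) <-> !y = 2/3 <-> 2/3 = 1
(!!y && ((!y -> (y <-> y)) -> (y && (x <-> x)))) && (!(x && x) <-> !y) = 1/3 && 1 = 1/3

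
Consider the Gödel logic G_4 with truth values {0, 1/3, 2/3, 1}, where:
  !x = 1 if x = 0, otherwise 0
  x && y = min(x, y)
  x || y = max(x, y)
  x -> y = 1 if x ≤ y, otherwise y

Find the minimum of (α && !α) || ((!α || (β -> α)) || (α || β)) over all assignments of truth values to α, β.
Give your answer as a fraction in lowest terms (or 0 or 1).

2/3

Take α = 1/3, β = 2/3:
!α = !1/3 = 0
α && !α = 1/3 && 0 = 0
!α = !1/3 = 0
β -> α = 2/3 -> 1/3 = 1/3
!α || (β -> α) = 0 || 1/3 = 1/3
α || β = 1/3 || 2/3 = 2/3
(!α || (β -> α)) || (α || β) = 1/3 || 2/3 = 2/3
(α && !α) || ((!α || (β -> α)) || (α || β)) = 0 || 2/3 = 2/3
No assignment yields a value below 2/3, so this is the minimum.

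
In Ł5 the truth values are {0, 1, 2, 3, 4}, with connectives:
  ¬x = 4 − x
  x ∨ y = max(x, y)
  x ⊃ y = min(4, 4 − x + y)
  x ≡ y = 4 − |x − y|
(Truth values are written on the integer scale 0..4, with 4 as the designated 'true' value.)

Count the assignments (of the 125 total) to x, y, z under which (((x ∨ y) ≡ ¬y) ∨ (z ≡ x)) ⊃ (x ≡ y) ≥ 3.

88

value 4: 64 assignments (counts)
value 3: 24 assignments (counts)
value 2: 26 assignments
value 1: 5 assignments
value 0: 6 assignments
So 88 of the 125 assignments meet the threshold.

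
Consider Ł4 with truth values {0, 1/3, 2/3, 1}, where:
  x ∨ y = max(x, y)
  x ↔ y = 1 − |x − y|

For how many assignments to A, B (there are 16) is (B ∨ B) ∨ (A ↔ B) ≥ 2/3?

A = 0, B = 0 ↦ 1  ≥
A = 0, B = 1/3 ↦ 2/3  ≥
A = 0, B = 2/3 ↦ 2/3  ≥
A = 0, B = 1 ↦ 1  ≥
A = 1/3, B = 0 ↦ 2/3  ≥
A = 1/3, B = 1/3 ↦ 1  ≥
A = 1/3, B = 2/3 ↦ 2/3  ≥
A = 1/3, B = 1 ↦ 1  ≥
A = 2/3, B = 0 ↦ 1/3  <
A = 2/3, B = 1/3 ↦ 2/3  ≥
A = 2/3, B = 2/3 ↦ 1  ≥
A = 2/3, B = 1 ↦ 1  ≥
A = 1, B = 0 ↦ 0  <
A = 1, B = 1/3 ↦ 1/3  <
A = 1, B = 2/3 ↦ 2/3  ≥
A = 1, B = 1 ↦ 1  ≥
So 13 of the 16 assignments meet the threshold.

13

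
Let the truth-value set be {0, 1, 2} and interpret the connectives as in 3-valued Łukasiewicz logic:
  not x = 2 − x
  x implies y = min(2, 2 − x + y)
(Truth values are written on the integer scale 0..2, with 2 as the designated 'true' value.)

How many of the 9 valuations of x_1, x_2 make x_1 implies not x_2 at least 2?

x_1 = 0, x_2 = 0 ↦ 2  ≥
x_1 = 0, x_2 = 1 ↦ 2  ≥
x_1 = 0, x_2 = 2 ↦ 2  ≥
x_1 = 1, x_2 = 0 ↦ 2  ≥
x_1 = 1, x_2 = 1 ↦ 2  ≥
x_1 = 1, x_2 = 2 ↦ 1  <
x_1 = 2, x_2 = 0 ↦ 2  ≥
x_1 = 2, x_2 = 1 ↦ 1  <
x_1 = 2, x_2 = 2 ↦ 0  <
So 6 of the 9 assignments meet the threshold.

6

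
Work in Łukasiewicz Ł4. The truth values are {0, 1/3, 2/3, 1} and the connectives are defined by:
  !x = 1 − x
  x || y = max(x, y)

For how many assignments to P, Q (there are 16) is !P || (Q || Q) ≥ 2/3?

P = 0, Q = 0 ↦ 1  ≥
P = 0, Q = 1/3 ↦ 1  ≥
P = 0, Q = 2/3 ↦ 1  ≥
P = 0, Q = 1 ↦ 1  ≥
P = 1/3, Q = 0 ↦ 2/3  ≥
P = 1/3, Q = 1/3 ↦ 2/3  ≥
P = 1/3, Q = 2/3 ↦ 2/3  ≥
P = 1/3, Q = 1 ↦ 1  ≥
P = 2/3, Q = 0 ↦ 1/3  <
P = 2/3, Q = 1/3 ↦ 1/3  <
P = 2/3, Q = 2/3 ↦ 2/3  ≥
P = 2/3, Q = 1 ↦ 1  ≥
P = 1, Q = 0 ↦ 0  <
P = 1, Q = 1/3 ↦ 1/3  <
P = 1, Q = 2/3 ↦ 2/3  ≥
P = 1, Q = 1 ↦ 1  ≥
So 12 of the 16 assignments meet the threshold.

12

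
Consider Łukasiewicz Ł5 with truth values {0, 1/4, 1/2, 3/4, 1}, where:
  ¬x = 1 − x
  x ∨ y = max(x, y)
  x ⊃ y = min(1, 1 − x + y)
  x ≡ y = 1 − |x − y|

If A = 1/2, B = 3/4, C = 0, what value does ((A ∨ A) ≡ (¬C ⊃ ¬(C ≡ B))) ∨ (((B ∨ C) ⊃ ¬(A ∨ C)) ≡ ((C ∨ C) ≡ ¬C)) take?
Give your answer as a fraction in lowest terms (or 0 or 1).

A ∨ A = 1/2 ∨ 1/2 = 1/2
¬C = ¬0 = 1
C ≡ B = 0 ≡ 3/4 = 1/4
¬(C ≡ B) = ¬1/4 = 3/4
¬C ⊃ ¬(C ≡ B) = 1 ⊃ 3/4 = 3/4
(A ∨ A) ≡ (¬C ⊃ ¬(C ≡ B)) = 1/2 ≡ 3/4 = 3/4
B ∨ C = 3/4 ∨ 0 = 3/4
A ∨ C = 1/2 ∨ 0 = 1/2
¬(A ∨ C) = ¬1/2 = 1/2
(B ∨ C) ⊃ ¬(A ∨ C) = 3/4 ⊃ 1/2 = 3/4
C ∨ C = 0 ∨ 0 = 0
¬C = ¬0 = 1
(C ∨ C) ≡ ¬C = 0 ≡ 1 = 0
((B ∨ C) ⊃ ¬(A ∨ C)) ≡ ((C ∨ C) ≡ ¬C) = 3/4 ≡ 0 = 1/4
((A ∨ A) ≡ (¬C ⊃ ¬(C ≡ B))) ∨ (((B ∨ C) ⊃ ¬(A ∨ C)) ≡ ((C ∨ C) ≡ ¬C)) = 3/4 ∨ 1/4 = 3/4

3/4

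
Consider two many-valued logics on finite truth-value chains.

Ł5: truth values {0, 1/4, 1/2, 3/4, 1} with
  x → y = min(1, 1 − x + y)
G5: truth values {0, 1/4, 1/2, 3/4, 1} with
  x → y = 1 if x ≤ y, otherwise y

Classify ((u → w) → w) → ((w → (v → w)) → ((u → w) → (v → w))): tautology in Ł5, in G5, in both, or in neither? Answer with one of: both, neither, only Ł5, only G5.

both

In Ł5: every assignment gives 1 — tautology.
In G5: every assignment gives 1 — tautology.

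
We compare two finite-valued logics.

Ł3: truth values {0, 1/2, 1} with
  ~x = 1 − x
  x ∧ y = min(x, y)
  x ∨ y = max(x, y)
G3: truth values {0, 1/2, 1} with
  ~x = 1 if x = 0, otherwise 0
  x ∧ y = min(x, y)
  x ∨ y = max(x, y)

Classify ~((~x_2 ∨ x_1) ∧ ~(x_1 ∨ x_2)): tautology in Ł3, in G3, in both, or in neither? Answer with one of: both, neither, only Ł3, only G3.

neither

In Ł3: at x_1 = 0, x_2 = 0 the value is 0 — not a tautology.
In G3: at x_1 = 0, x_2 = 0 the value is 0 — not a tautology.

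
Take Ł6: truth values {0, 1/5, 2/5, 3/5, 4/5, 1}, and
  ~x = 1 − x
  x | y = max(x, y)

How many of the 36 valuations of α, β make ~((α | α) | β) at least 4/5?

4

value 1: 1 assignment (counts)
value 4/5: 3 assignments (counts)
value 3/5: 5 assignments
value 2/5: 7 assignments
value 1/5: 9 assignments
value 0: 11 assignments
So 4 of the 36 assignments meet the threshold.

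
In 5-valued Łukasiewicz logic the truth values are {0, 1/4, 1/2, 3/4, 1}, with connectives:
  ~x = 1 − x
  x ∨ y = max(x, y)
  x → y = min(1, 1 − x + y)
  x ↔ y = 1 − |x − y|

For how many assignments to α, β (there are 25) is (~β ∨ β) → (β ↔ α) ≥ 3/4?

value 1: 13 assignments (counts)
value 3/4: 4 assignments (counts)
value 1/2: 4 assignments
value 1/4: 2 assignments
value 0: 2 assignments
So 17 of the 25 assignments meet the threshold.

17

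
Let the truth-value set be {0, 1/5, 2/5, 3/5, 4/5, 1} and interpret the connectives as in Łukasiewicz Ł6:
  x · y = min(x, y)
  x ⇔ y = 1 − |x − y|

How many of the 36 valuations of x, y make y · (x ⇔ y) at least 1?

value 1: 1 assignment (counts)
value 4/5: 4 assignments
value 3/5: 7 assignments
value 2/5: 9 assignments
value 1/5: 8 assignments
value 0: 7 assignments
So 1 of the 36 assignments meets the threshold.

1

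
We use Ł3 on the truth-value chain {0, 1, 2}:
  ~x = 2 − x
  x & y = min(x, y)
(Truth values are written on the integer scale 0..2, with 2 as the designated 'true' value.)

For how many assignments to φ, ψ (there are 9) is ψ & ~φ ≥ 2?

φ = 0, ψ = 0 ↦ 0  <
φ = 0, ψ = 1 ↦ 1  <
φ = 0, ψ = 2 ↦ 2  ≥
φ = 1, ψ = 0 ↦ 0  <
φ = 1, ψ = 1 ↦ 1  <
φ = 1, ψ = 2 ↦ 1  <
φ = 2, ψ = 0 ↦ 0  <
φ = 2, ψ = 1 ↦ 0  <
φ = 2, ψ = 2 ↦ 0  <
So 1 of the 9 assignments meets the threshold.

1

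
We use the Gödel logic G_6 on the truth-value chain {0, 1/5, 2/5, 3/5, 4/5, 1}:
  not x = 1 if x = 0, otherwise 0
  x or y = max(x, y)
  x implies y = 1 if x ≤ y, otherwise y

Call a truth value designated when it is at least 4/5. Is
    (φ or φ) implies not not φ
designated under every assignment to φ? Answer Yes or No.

Yes

φ = 0 ↦ 1
φ = 1/5 ↦ 1
φ = 2/5 ↦ 1
φ = 3/5 ↦ 1
φ = 4/5 ↦ 1
φ = 1 ↦ 1
Every assignment gives a value ≥ 4/5.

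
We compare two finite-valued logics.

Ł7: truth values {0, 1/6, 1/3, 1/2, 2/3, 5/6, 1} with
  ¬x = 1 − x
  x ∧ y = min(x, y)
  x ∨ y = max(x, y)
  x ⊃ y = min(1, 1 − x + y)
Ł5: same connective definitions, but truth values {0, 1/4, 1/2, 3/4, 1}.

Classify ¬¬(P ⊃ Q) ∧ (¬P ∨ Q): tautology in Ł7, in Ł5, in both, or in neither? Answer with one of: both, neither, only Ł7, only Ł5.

In Ł7: at P = 1/6, Q = 0 the value is 5/6 — not a tautology.
In Ł5: at P = 1/4, Q = 0 the value is 3/4 — not a tautology.

neither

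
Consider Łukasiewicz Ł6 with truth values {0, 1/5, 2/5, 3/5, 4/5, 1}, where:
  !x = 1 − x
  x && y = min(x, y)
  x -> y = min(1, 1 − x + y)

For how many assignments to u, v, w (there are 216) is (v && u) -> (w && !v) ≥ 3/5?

value 1: 126 assignments (counts)
value 4/5: 36 assignments (counts)
value 3/5: 20 assignments (counts)
value 2/5: 20 assignments
value 1/5: 8 assignments
value 0: 6 assignments
So 182 of the 216 assignments meet the threshold.

182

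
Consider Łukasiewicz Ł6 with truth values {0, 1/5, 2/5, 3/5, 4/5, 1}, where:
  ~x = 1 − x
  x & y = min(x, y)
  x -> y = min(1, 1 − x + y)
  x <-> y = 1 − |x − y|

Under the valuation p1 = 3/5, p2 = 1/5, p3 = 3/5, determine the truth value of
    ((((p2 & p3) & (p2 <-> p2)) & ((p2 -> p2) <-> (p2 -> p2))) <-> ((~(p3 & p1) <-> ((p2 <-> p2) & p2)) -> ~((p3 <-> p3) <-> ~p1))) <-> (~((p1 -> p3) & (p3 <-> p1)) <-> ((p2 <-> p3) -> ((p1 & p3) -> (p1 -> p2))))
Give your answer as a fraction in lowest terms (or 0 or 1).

3/5

p2 & p3 = 1/5 & 3/5 = 1/5
p2 <-> p2 = 1/5 <-> 1/5 = 1
(p2 & p3) & (p2 <-> p2) = 1/5 & 1 = 1/5
p2 -> p2 = 1/5 -> 1/5 = 1
p2 -> p2 = 1/5 -> 1/5 = 1
(p2 -> p2) <-> (p2 -> p2) = 1 <-> 1 = 1
((p2 & p3) & (p2 <-> p2)) & ((p2 -> p2) <-> (p2 -> p2)) = 1/5 & 1 = 1/5
p3 & p1 = 3/5 & 3/5 = 3/5
~(p3 & p1) = ~3/5 = 2/5
p2 <-> p2 = 1/5 <-> 1/5 = 1
(p2 <-> p2) & p2 = 1 & 1/5 = 1/5
~(p3 & p1) <-> ((p2 <-> p2) & p2) = 2/5 <-> 1/5 = 4/5
p3 <-> p3 = 3/5 <-> 3/5 = 1
~p1 = ~3/5 = 2/5
(p3 <-> p3) <-> ~p1 = 1 <-> 2/5 = 2/5
~((p3 <-> p3) <-> ~p1) = ~2/5 = 3/5
(~(p3 & p1) <-> ((p2 <-> p2) & p2)) -> ~((p3 <-> p3) <-> ~p1) = 4/5 -> 3/5 = 4/5
(((p2 & p3) & (p2 <-> p2)) & ((p2 -> p2) <-> (p2 -> p2))) <-> ((~(p3 & p1) <-> ((p2 <-> p2) & p2)) -> ~((p3 <-> p3) <-> ~p1)) = 1/5 <-> 4/5 = 2/5
p1 -> p3 = 3/5 -> 3/5 = 1
p3 <-> p1 = 3/5 <-> 3/5 = 1
(p1 -> p3) & (p3 <-> p1) = 1 & 1 = 1
~((p1 -> p3) & (p3 <-> p1)) = ~1 = 0
p2 <-> p3 = 1/5 <-> 3/5 = 3/5
p1 & p3 = 3/5 & 3/5 = 3/5
p1 -> p2 = 3/5 -> 1/5 = 3/5
(p1 & p3) -> (p1 -> p2) = 3/5 -> 3/5 = 1
(p2 <-> p3) -> ((p1 & p3) -> (p1 -> p2)) = 3/5 -> 1 = 1
~((p1 -> p3) & (p3 <-> p1)) <-> ((p2 <-> p3) -> ((p1 & p3) -> (p1 -> p2))) = 0 <-> 1 = 0
((((p2 & p3) & (p2 <-> p2)) & ((p2 -> p2) <-> (p2 -> p2))) <-> ((~(p3 & p1) <-> ((p2 <-> p2) & p2)) -> ~((p3 <-> p3) <-> ~p1))) <-> (~((p1 -> p3) & (p3 <-> p1)) <-> ((p2 <-> p3) -> ((p1 & p3) -> (p1 -> p2)))) = 2/5 <-> 0 = 3/5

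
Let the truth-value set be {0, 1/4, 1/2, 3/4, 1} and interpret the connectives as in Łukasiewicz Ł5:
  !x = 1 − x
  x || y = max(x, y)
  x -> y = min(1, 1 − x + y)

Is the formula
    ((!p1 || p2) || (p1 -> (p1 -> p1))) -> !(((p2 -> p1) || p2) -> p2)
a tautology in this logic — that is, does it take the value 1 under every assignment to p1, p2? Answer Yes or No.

No

Counterexample: take p1 = 0, p2 = 1/4.
!p1 = !0 = 1
!p1 || p2 = 1 || 1/4 = 1
p1 -> p1 = 0 -> 0 = 1
p1 -> (p1 -> p1) = 0 -> 1 = 1
(!p1 || p2) || (p1 -> (p1 -> p1)) = 1 || 1 = 1
p2 -> p1 = 1/4 -> 0 = 3/4
(p2 -> p1) || p2 = 3/4 || 1/4 = 3/4
((p2 -> p1) || p2) -> p2 = 3/4 -> 1/4 = 1/2
!(((p2 -> p1) || p2) -> p2) = !1/2 = 1/2
((!p1 || p2) || (p1 -> (p1 -> p1))) -> !(((p2 -> p1) || p2) -> p2) = 1 -> 1/2 = 1/2
This gives 1/2 ≠ 1.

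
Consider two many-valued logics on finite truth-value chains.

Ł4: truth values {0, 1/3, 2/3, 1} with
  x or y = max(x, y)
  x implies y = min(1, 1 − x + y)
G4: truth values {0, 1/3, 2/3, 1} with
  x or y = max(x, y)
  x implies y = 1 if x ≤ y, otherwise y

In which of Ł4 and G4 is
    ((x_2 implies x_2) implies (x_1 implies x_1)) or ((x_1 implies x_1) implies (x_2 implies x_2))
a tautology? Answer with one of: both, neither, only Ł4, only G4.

both

In Ł4: every assignment gives 1 — tautology.
In G4: every assignment gives 1 — tautology.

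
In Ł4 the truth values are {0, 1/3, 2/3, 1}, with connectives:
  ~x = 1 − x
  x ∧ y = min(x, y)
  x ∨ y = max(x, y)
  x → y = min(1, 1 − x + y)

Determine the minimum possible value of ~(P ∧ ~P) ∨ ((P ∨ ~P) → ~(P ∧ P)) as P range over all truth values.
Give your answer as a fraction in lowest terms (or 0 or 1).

Take P = 2/3:
~P = ~2/3 = 1/3
P ∧ ~P = 2/3 ∧ 1/3 = 1/3
~(P ∧ ~P) = ~1/3 = 2/3
~P = ~2/3 = 1/3
P ∨ ~P = 2/3 ∨ 1/3 = 2/3
P ∧ P = 2/3 ∧ 2/3 = 2/3
~(P ∧ P) = ~2/3 = 1/3
(P ∨ ~P) → ~(P ∧ P) = 2/3 → 1/3 = 2/3
~(P ∧ ~P) ∨ ((P ∨ ~P) → ~(P ∧ P)) = 2/3 ∨ 2/3 = 2/3
No assignment yields a value below 2/3, so this is the minimum.

2/3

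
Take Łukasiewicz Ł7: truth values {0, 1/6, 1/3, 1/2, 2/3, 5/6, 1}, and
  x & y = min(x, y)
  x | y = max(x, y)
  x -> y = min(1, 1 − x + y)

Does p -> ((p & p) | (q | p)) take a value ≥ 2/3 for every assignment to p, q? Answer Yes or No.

Yes

At p = 2/3, q = 1/2, for instance:
p & p = 2/3 & 2/3 = 2/3
q | p = 1/2 | 2/3 = 2/3
(p & p) | (q | p) = 2/3 | 2/3 = 2/3
p -> ((p & p) | (q | p)) = 2/3 -> 2/3 = 1
and checking the remaining 48 assignments likewise gives ≥ 2/3 in every case.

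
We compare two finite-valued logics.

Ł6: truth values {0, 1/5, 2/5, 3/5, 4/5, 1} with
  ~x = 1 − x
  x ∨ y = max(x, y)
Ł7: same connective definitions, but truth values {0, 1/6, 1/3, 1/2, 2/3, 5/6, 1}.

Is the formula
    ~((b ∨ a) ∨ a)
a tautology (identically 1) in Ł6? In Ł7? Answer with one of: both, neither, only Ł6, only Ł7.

In Ł6: at a = 0, b = 1/5 the value is 4/5 — not a tautology.
In Ł7: at a = 0, b = 1/6 the value is 5/6 — not a tautology.

neither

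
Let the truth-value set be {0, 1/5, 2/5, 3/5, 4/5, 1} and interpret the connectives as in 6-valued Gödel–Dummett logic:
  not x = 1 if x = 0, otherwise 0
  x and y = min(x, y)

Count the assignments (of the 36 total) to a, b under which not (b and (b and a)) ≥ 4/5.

11

value 1: 11 assignments (counts)
value 0: 25 assignments
So 11 of the 36 assignments meet the threshold.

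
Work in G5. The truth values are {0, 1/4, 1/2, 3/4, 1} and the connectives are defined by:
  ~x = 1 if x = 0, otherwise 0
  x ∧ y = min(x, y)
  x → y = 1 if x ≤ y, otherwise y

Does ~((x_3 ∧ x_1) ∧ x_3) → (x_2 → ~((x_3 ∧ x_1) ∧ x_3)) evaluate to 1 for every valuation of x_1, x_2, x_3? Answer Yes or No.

Yes

At x_1 = 1/2, x_2 = 3/4, x_3 = 1/4, for instance:
x_3 ∧ x_1 = 1/4 ∧ 1/2 = 1/4
(x_3 ∧ x_1) ∧ x_3 = 1/4 ∧ 1/4 = 1/4
~((x_3 ∧ x_1) ∧ x_3) = ~1/4 = 0
x_2 → ~((x_3 ∧ x_1) ∧ x_3) = 3/4 → 0 = 0
~((x_3 ∧ x_1) ∧ x_3) → (x_2 → ~((x_3 ∧ x_1) ∧ x_3)) = 0 → 0 = 1
and checking the remaining 124 assignments likewise gives ≥ 1 in every case.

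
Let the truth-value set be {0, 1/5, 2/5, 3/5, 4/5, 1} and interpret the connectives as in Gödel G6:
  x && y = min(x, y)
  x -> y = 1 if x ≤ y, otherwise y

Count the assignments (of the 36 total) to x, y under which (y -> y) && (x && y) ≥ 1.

1

value 1: 1 assignment (counts)
value 4/5: 3 assignments
value 3/5: 5 assignments
value 2/5: 7 assignments
value 1/5: 9 assignments
value 0: 11 assignments
So 1 of the 36 assignments meets the threshold.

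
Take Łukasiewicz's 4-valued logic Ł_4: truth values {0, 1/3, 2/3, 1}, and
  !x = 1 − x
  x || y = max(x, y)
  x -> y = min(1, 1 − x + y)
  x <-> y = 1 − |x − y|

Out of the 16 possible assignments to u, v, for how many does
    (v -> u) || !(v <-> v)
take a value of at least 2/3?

u = 0, v = 0 ↦ 1  ≥
u = 0, v = 1/3 ↦ 2/3  ≥
u = 0, v = 2/3 ↦ 1/3  <
u = 0, v = 1 ↦ 0  <
u = 1/3, v = 0 ↦ 1  ≥
u = 1/3, v = 1/3 ↦ 1  ≥
u = 1/3, v = 2/3 ↦ 2/3  ≥
u = 1/3, v = 1 ↦ 1/3  <
u = 2/3, v = 0 ↦ 1  ≥
u = 2/3, v = 1/3 ↦ 1  ≥
u = 2/3, v = 2/3 ↦ 1  ≥
u = 2/3, v = 1 ↦ 2/3  ≥
u = 1, v = 0 ↦ 1  ≥
u = 1, v = 1/3 ↦ 1  ≥
u = 1, v = 2/3 ↦ 1  ≥
u = 1, v = 1 ↦ 1  ≥
So 13 of the 16 assignments meet the threshold.

13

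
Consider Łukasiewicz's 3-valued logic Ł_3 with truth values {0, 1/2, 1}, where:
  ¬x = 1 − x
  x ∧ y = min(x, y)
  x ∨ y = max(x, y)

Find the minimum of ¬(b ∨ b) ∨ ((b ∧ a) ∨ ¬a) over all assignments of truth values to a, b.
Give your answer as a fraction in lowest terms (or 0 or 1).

1/2

Take a = 1/2, b = 1/2:
b ∨ b = 1/2 ∨ 1/2 = 1/2
¬(b ∨ b) = ¬1/2 = 1/2
b ∧ a = 1/2 ∧ 1/2 = 1/2
¬a = ¬1/2 = 1/2
(b ∧ a) ∨ ¬a = 1/2 ∨ 1/2 = 1/2
¬(b ∨ b) ∨ ((b ∧ a) ∨ ¬a) = 1/2 ∨ 1/2 = 1/2
No assignment yields a value below 1/2, so this is the minimum.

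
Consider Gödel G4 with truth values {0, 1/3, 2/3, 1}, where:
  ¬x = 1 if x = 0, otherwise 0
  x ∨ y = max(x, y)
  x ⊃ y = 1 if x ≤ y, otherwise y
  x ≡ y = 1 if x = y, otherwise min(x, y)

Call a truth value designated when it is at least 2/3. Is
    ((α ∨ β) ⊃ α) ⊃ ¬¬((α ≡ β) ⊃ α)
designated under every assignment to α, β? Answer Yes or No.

No

Counterexample: take α = 0, β = 0.
α ∨ β = 0 ∨ 0 = 0
(α ∨ β) ⊃ α = 0 ⊃ 0 = 1
α ≡ β = 0 ≡ 0 = 1
(α ≡ β) ⊃ α = 1 ⊃ 0 = 0
¬((α ≡ β) ⊃ α) = ¬0 = 1
¬¬((α ≡ β) ⊃ α) = ¬1 = 0
((α ∨ β) ⊃ α) ⊃ ¬¬((α ≡ β) ⊃ α) = 1 ⊃ 0 = 0
This gives 0, which is below 2/3.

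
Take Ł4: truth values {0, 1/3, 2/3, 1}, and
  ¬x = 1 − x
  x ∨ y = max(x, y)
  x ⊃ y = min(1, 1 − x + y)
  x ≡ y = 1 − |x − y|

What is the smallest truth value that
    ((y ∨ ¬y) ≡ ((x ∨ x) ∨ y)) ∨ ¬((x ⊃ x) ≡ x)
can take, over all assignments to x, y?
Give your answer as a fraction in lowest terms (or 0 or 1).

2/3

Take x = 1/3, y = 0:
¬y = ¬0 = 1
y ∨ ¬y = 0 ∨ 1 = 1
x ∨ x = 1/3 ∨ 1/3 = 1/3
(x ∨ x) ∨ y = 1/3 ∨ 0 = 1/3
(y ∨ ¬y) ≡ ((x ∨ x) ∨ y) = 1 ≡ 1/3 = 1/3
x ⊃ x = 1/3 ⊃ 1/3 = 1
(x ⊃ x) ≡ x = 1 ≡ 1/3 = 1/3
¬((x ⊃ x) ≡ x) = ¬1/3 = 2/3
((y ∨ ¬y) ≡ ((x ∨ x) ∨ y)) ∨ ¬((x ⊃ x) ≡ x) = 1/3 ∨ 2/3 = 2/3
No assignment yields a value below 2/3, so this is the minimum.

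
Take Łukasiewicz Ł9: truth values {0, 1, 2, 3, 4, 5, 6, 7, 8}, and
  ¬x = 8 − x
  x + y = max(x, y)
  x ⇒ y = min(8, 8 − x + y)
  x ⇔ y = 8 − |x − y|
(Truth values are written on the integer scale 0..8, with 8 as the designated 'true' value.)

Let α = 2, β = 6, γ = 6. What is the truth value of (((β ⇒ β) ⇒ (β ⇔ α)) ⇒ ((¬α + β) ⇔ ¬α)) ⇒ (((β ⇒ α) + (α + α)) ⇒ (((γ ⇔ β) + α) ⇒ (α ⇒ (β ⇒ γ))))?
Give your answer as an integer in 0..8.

8

β ⇒ β = 6 ⇒ 6 = 8
β ⇔ α = 6 ⇔ 2 = 4
(β ⇒ β) ⇒ (β ⇔ α) = 8 ⇒ 4 = 4
¬α = ¬2 = 6
¬α + β = 6 + 6 = 6
¬α = ¬2 = 6
(¬α + β) ⇔ ¬α = 6 ⇔ 6 = 8
((β ⇒ β) ⇒ (β ⇔ α)) ⇒ ((¬α + β) ⇔ ¬α) = 4 ⇒ 8 = 8
β ⇒ α = 6 ⇒ 2 = 4
α + α = 2 + 2 = 2
(β ⇒ α) + (α + α) = 4 + 2 = 4
γ ⇔ β = 6 ⇔ 6 = 8
(γ ⇔ β) + α = 8 + 2 = 8
β ⇒ γ = 6 ⇒ 6 = 8
α ⇒ (β ⇒ γ) = 2 ⇒ 8 = 8
((γ ⇔ β) + α) ⇒ (α ⇒ (β ⇒ γ)) = 8 ⇒ 8 = 8
((β ⇒ α) + (α + α)) ⇒ (((γ ⇔ β) + α) ⇒ (α ⇒ (β ⇒ γ))) = 4 ⇒ 8 = 8
(((β ⇒ β) ⇒ (β ⇔ α)) ⇒ ((¬α + β) ⇔ ¬α)) ⇒ (((β ⇒ α) + (α + α)) ⇒ (((γ ⇔ β) + α) ⇒ (α ⇒ (β ⇒ γ)))) = 8 ⇒ 8 = 8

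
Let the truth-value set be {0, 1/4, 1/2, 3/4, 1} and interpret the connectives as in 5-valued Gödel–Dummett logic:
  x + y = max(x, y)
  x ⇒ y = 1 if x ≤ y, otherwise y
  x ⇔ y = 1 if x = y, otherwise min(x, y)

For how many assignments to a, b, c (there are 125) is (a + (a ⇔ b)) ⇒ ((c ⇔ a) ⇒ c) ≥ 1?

121

value 1: 121 assignments (counts)
value 3/4: 1 assignment
value 1/2: 1 assignment
value 1/4: 1 assignment
value 0: 1 assignment
So 121 of the 125 assignments meet the threshold.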